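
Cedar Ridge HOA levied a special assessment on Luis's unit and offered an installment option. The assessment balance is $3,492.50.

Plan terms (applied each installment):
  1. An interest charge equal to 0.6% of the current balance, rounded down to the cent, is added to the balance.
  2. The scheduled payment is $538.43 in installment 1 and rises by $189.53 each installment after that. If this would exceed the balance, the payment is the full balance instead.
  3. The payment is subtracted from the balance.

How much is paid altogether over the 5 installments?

$3,554.61

Installment 1: opening $3,492.50; interest $20.95 → $3,513.45; payment $538.43; balance $2,975.02
Installment 2: opening $2,975.02; interest $17.85 → $2,992.87; payment $727.96; balance $2,264.91
Installment 3: opening $2,264.91; interest $13.58 → $2,278.49; payment $917.49; balance $1,361.00
Installment 4: opening $1,361.00; interest $8.16 → $1,369.16; payment $1,107.02; balance $262.14
Installment 5: opening $262.14; interest $1.57 → $263.71; payment $263.71; balance $0.00
Total paid: $3,554.61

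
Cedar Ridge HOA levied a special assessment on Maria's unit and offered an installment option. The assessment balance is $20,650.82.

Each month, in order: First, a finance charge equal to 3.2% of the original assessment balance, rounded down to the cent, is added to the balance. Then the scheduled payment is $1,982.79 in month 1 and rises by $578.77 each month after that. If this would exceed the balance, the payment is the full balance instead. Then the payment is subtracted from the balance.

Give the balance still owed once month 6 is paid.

# | Opening | Interest | Payment | End bal
1 | $20,650.82 | $660.82 | $1,982.79 | $19,328.85
2 | $19,328.85 | $660.82 | $2,561.56 | $17,428.11
3 | $17,428.11 | $660.82 | $3,140.33 | $14,948.60
4 | $14,948.60 | $660.82 | $3,719.10 | $11,890.32
5 | $11,890.32 | $660.82 | $4,297.87 | $8,253.27
6 | $8,253.27 | $660.82 | $4,876.64 | $4,037.45

$4,037.45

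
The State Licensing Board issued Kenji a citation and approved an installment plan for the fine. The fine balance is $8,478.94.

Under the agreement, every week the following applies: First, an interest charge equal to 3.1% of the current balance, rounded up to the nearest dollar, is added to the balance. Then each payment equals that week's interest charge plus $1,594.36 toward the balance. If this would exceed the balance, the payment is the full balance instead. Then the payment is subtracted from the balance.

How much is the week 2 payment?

$1,808.36

# | Opening | Interest | Payment | End bal
1 | $8,478.94 | $263.00 | $1,857.36 | $6,884.58
2 | $6,884.58 | $214.00 | $1,808.36 | $5,290.22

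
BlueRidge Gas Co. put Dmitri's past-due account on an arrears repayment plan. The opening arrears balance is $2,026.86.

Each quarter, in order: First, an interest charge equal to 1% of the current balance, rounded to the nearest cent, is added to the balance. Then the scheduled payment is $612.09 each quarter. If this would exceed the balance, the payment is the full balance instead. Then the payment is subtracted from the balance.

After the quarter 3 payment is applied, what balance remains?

Quarter 1: opening $2,026.86; interest $20.27 → $2,047.13; payment $612.09; balance $1,435.04
Quarter 2: opening $1,435.04; interest $14.35 → $1,449.39; payment $612.09; balance $837.30
Quarter 3: opening $837.30; interest $8.37 → $845.67; payment $612.09; balance $233.58

$233.58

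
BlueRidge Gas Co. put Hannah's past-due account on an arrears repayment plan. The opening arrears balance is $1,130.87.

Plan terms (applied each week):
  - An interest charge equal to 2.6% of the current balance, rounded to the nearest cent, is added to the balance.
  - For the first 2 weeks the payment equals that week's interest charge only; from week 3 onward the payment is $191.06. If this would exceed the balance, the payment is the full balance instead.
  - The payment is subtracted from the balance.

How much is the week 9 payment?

$98.14

Week 1: opening $1,130.87; interest $29.40 → $1,160.27; payment $29.40; balance $1,130.87
Week 2: opening $1,130.87; interest $29.40 → $1,160.27; payment $29.40; balance $1,130.87
Week 3: opening $1,130.87; interest $29.40 → $1,160.27; payment $191.06; balance $969.21
Week 4: opening $969.21; interest $25.20 → $994.41; payment $191.06; balance $803.35
Week 5: opening $803.35; interest $20.89 → $824.24; payment $191.06; balance $633.18
Week 6: opening $633.18; interest $16.46 → $649.64; payment $191.06; balance $458.58
Week 7: opening $458.58; interest $11.92 → $470.50; payment $191.06; balance $279.44
Week 8: opening $279.44; interest $7.27 → $286.71; payment $191.06; balance $95.65
Week 9: opening $95.65; interest $2.49 → $98.14; payment $98.14; balance $0.00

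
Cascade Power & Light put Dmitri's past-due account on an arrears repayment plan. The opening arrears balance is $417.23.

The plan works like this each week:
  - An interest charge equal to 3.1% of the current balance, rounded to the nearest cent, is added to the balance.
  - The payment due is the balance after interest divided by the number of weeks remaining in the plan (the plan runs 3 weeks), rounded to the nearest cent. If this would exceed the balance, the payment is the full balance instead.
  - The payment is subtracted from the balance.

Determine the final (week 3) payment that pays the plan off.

$152.41

Week 1: opening $417.23; interest $12.93 → $430.16; payment $143.39; balance $286.77
Week 2: opening $286.77; interest $8.89 → $295.66; payment $147.83; balance $147.83
Week 3: opening $147.83; interest $4.58 → $152.41; payment $152.41; balance $0.00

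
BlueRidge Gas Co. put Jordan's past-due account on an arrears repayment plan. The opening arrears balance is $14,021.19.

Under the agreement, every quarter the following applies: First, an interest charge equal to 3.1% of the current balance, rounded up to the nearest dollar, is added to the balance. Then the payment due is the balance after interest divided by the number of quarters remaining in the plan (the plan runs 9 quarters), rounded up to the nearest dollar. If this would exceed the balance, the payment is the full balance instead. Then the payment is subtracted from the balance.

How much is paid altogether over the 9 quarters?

# | Opening | Interest | Payment | End bal
1 | $14,021.19 | $435.00 | $1,607.00 | $12,849.19
2 | $12,849.19 | $399.00 | $1,657.00 | $11,591.19
3 | $11,591.19 | $360.00 | $1,708.00 | $10,243.19
4 | $10,243.19 | $318.00 | $1,761.00 | $8,800.19
5 | $8,800.19 | $273.00 | $1,815.00 | $7,258.19
6 | $7,258.19 | $226.00 | $1,872.00 | $5,612.19
7 | $5,612.19 | $174.00 | $1,929.00 | $3,857.19
8 | $3,857.19 | $120.00 | $1,989.00 | $1,988.19
9 | $1,988.19 | $62.00 | $2,050.19 | $0.00
Total paid: $16,388.19

$16,388.19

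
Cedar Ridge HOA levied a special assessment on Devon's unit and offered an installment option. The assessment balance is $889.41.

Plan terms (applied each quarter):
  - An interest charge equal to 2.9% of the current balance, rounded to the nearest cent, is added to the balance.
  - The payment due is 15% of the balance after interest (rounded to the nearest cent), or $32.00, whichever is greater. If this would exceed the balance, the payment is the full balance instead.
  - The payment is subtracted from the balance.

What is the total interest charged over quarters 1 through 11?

Quarter 1: opening $889.41; interest $25.79 → $915.20; payment $137.28; balance $777.92
Quarter 2: opening $777.92; interest $22.56 → $800.48; payment $120.07; balance $680.41
Quarter 3: opening $680.41; interest $19.73 → $700.14; payment $105.02; balance $595.12
Quarter 4: opening $595.12; interest $17.26 → $612.38; payment $91.86; balance $520.52
Quarter 5: opening $520.52; interest $15.10 → $535.62; payment $80.34; balance $455.28
Quarter 6: opening $455.28; interest $13.20 → $468.48; payment $70.27; balance $398.21
Quarter 7: opening $398.21; interest $11.55 → $409.76; payment $61.46; balance $348.30
Quarter 8: opening $348.30; interest $10.10 → $358.40; payment $53.76; balance $304.64
Quarter 9: opening $304.64; interest $8.83 → $313.47; payment $47.02; balance $266.45
Quarter 10: opening $266.45; interest $7.73 → $274.18; payment $41.13; balance $233.05
Quarter 11: opening $233.05; interest $6.76 → $239.81; payment $35.97; balance $203.84
Total interest: $25.79 + $22.56 + $19.73 + $17.26 + $15.10 + $13.20 + $11.55 + $10.10 + $8.83 + $7.73 + $6.76 = $158.61

$158.61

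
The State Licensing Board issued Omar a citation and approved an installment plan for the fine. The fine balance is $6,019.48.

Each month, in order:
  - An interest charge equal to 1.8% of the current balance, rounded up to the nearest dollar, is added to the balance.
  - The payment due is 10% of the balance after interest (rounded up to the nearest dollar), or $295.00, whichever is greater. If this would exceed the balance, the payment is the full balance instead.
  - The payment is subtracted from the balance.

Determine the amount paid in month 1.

Month 1: $6,019.48 +$109.00 interest = $6,128.48; pay $613.00 → $5,515.48

$613.00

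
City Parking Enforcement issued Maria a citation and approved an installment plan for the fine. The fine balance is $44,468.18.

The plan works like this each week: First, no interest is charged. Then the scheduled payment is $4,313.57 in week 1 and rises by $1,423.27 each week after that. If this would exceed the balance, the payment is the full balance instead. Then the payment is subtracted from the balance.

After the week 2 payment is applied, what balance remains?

$34,417.77

Week 1: $44,468.18 − $4,313.57 → $40,154.61
Week 2: $40,154.61 − $5,736.84 → $34,417.77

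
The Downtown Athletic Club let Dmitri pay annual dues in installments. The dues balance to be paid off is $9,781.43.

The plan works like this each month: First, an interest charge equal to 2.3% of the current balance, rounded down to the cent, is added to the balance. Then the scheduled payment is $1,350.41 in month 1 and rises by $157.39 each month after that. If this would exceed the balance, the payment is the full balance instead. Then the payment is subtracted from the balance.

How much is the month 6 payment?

$2,137.36

Month 1: $9,781.43 +$224.97 interest = $10,006.40; pay $1,350.41 → $8,655.99
Month 2: $8,655.99 +$199.08 interest = $8,855.07; pay $1,507.80 → $7,347.27
Month 3: $7,347.27 +$168.98 interest = $7,516.25; pay $1,665.19 → $5,851.06
Month 4: $5,851.06 +$134.57 interest = $5,985.63; pay $1,822.58 → $4,163.05
Month 5: $4,163.05 +$95.75 interest = $4,258.80; pay $1,979.97 → $2,278.83
Month 6: $2,278.83 +$52.41 interest = $2,331.24; pay $2,137.36 → $193.88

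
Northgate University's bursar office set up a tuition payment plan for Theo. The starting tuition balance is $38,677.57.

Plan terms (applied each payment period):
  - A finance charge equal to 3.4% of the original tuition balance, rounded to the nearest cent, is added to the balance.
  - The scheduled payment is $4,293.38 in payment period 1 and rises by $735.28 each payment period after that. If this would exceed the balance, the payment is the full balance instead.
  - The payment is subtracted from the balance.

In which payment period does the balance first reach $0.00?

Payment period 1: $38,677.57 +$1,315.04 interest = $39,992.61; pay $4,293.38 → $35,699.23
Payment period 2: $35,699.23 +$1,315.04 interest = $37,014.27; pay $5,028.66 → $31,985.61
Payment period 3: $31,985.61 +$1,315.04 interest = $33,300.65; pay $5,763.94 → $27,536.71
Payment period 4: $27,536.71 +$1,315.04 interest = $28,851.75; pay $6,499.22 → $22,352.53
Payment period 5: $22,352.53 +$1,315.04 interest = $23,667.57; pay $7,234.50 → $16,433.07
Payment period 6: $16,433.07 +$1,315.04 interest = $17,748.11; pay $7,969.78 → $9,778.33
Payment period 7: $9,778.33 +$1,315.04 interest = $11,093.37; pay $8,705.06 → $2,388.31
Payment period 8: $2,388.31 +$1,315.04 interest = $3,703.35; pay $3,703.35 → $0.00
Balance reaches $0.00 in payment period 8.

8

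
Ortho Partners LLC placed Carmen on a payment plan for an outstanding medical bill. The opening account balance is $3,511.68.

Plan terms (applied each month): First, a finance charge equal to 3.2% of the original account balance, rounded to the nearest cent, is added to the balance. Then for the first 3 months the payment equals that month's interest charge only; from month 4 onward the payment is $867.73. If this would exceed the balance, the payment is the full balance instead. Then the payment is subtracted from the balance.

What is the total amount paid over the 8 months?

$4,410.64

Month 1: $3,511.68 +$112.37 interest = $3,624.05; pay $112.37 → $3,511.68
Month 2: $3,511.68 +$112.37 interest = $3,624.05; pay $112.37 → $3,511.68
Month 3: $3,511.68 +$112.37 interest = $3,624.05; pay $112.37 → $3,511.68
Month 4: $3,511.68 +$112.37 interest = $3,624.05; pay $867.73 → $2,756.32
Month 5: $2,756.32 +$112.37 interest = $2,868.69; pay $867.73 → $2,000.96
Month 6: $2,000.96 +$112.37 interest = $2,113.33; pay $867.73 → $1,245.60
Month 7: $1,245.60 +$112.37 interest = $1,357.97; pay $867.73 → $490.24
Month 8: $490.24 +$112.37 interest = $602.61; pay $602.61 → $0.00
Total paid: $4,410.64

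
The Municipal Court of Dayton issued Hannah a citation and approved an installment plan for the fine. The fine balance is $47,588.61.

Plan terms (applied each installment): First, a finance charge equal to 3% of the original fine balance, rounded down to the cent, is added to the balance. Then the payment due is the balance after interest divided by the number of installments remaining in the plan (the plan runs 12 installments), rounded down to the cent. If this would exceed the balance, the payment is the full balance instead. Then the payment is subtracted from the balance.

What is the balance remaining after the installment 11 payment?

$6,968.38

# | Opening | Interest | Payment | End bal
1 | $47,588.61 | $1,427.65 | $4,084.68 | $44,931.58
2 | $44,931.58 | $1,427.65 | $4,214.47 | $42,144.76
3 | $42,144.76 | $1,427.65 | $4,357.24 | $39,215.17
4 | $39,215.17 | $1,427.65 | $4,515.86 | $36,126.96
5 | $36,126.96 | $1,427.65 | $4,694.32 | $32,860.29
6 | $32,860.29 | $1,427.65 | $4,898.27 | $29,389.67
7 | $29,389.67 | $1,427.65 | $5,136.22 | $25,681.10
8 | $25,681.10 | $1,427.65 | $5,421.75 | $21,687.00
9 | $21,687.00 | $1,427.65 | $5,778.66 | $17,335.99
10 | $17,335.99 | $1,427.65 | $6,254.54 | $12,509.10
11 | $12,509.10 | $1,427.65 | $6,968.37 | $6,968.38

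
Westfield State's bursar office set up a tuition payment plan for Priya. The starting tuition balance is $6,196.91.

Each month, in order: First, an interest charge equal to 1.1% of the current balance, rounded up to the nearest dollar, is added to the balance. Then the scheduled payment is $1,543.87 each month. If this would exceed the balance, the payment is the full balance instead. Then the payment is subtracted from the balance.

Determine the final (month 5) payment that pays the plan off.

$200.43

Month 1: opening $6,196.91; interest $69.00 → $6,265.91; payment $1,543.87; balance $4,722.04
Month 2: opening $4,722.04; interest $52.00 → $4,774.04; payment $1,543.87; balance $3,230.17
Month 3: opening $3,230.17; interest $36.00 → $3,266.17; payment $1,543.87; balance $1,722.30
Month 4: opening $1,722.30; interest $19.00 → $1,741.30; payment $1,543.87; balance $197.43
Month 5: opening $197.43; interest $3.00 → $200.43; payment $200.43; balance $0.00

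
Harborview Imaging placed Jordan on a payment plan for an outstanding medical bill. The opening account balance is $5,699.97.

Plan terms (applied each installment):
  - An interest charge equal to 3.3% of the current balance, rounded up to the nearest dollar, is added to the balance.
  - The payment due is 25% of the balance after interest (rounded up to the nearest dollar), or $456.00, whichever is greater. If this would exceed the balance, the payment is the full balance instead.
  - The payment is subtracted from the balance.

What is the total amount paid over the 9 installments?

# | Opening | Interest | Payment | End bal
1 | $5,699.97 | $189.00 | $1,473.00 | $4,415.97
2 | $4,415.97 | $146.00 | $1,141.00 | $3,420.97
3 | $3,420.97 | $113.00 | $884.00 | $2,649.97
4 | $2,649.97 | $88.00 | $685.00 | $2,052.97
5 | $2,052.97 | $68.00 | $531.00 | $1,589.97
6 | $1,589.97 | $53.00 | $456.00 | $1,186.97
7 | $1,186.97 | $40.00 | $456.00 | $770.97
8 | $770.97 | $26.00 | $456.00 | $340.97
9 | $340.97 | $12.00 | $352.97 | $0.00
Total paid: $6,434.97

$6,434.97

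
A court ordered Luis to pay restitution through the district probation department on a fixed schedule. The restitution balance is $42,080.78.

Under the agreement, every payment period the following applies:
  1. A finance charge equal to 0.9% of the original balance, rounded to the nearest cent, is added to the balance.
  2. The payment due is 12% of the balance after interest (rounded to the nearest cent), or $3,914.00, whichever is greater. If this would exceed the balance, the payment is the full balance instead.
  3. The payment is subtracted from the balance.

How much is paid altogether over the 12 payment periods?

Payment period 1: opening $42,080.78; interest $378.73 → $42,459.51; payment $5,095.14; balance $37,364.37
Payment period 2: opening $37,364.37; interest $378.73 → $37,743.10; payment $4,529.17; balance $33,213.93
Payment period 3: opening $33,213.93; interest $378.73 → $33,592.66; payment $4,031.12; balance $29,561.54
Payment period 4: opening $29,561.54; interest $378.73 → $29,940.27; payment $3,914.00; balance $26,026.27
Payment period 5: opening $26,026.27; interest $378.73 → $26,405.00; payment $3,914.00; balance $22,491.00
Payment period 6: opening $22,491.00; interest $378.73 → $22,869.73; payment $3,914.00; balance $18,955.73
Payment period 7: opening $18,955.73; interest $378.73 → $19,334.46; payment $3,914.00; balance $15,420.46
Payment period 8: opening $15,420.46; interest $378.73 → $15,799.19; payment $3,914.00; balance $11,885.19
Payment period 9: opening $11,885.19; interest $378.73 → $12,263.92; payment $3,914.00; balance $8,349.92
Payment period 10: opening $8,349.92; interest $378.73 → $8,728.65; payment $3,914.00; balance $4,814.65
Payment period 11: opening $4,814.65; interest $378.73 → $5,193.38; payment $3,914.00; balance $1,279.38
Payment period 12: opening $1,279.38; interest $378.73 → $1,658.11; payment $1,658.11; balance $0.00
Total paid: $46,625.54

$46,625.54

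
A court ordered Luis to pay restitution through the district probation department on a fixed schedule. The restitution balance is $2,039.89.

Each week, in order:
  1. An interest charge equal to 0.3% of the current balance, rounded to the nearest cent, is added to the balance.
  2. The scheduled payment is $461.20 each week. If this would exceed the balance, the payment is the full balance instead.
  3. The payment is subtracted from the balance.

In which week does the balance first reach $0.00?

5

Week 1: opening $2,039.89; interest $6.12 → $2,046.01; payment $461.20; balance $1,584.81
Week 2: opening $1,584.81; interest $4.75 → $1,589.56; payment $461.20; balance $1,128.36
Week 3: opening $1,128.36; interest $3.39 → $1,131.75; payment $461.20; balance $670.55
Week 4: opening $670.55; interest $2.01 → $672.56; payment $461.20; balance $211.36
Week 5: opening $211.36; interest $0.63 → $211.99; payment $211.99; balance $0.00
Balance reaches $0.00 in week 5.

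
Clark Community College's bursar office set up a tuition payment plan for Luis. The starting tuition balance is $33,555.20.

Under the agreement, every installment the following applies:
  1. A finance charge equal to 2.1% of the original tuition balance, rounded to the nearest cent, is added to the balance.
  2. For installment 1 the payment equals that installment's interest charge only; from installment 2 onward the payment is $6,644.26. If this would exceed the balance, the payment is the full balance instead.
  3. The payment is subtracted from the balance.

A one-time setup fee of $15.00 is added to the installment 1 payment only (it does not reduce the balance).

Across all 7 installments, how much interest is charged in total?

# | Opening | Interest | Payment | Fee | End bal
1 | $33,555.20 | $704.66 | $704.66 | $15.00 | $33,555.20
2 | $33,555.20 | $704.66 | $6,644.26 | — | $27,615.60
3 | $27,615.60 | $704.66 | $6,644.26 | — | $21,676.00
4 | $21,676.00 | $704.66 | $6,644.26 | — | $15,736.40
5 | $15,736.40 | $704.66 | $6,644.26 | — | $9,796.80
6 | $9,796.80 | $704.66 | $6,644.26 | — | $3,857.20
7 | $3,857.20 | $704.66 | $4,561.86 | — | $0.00
Total interest: $704.66 + $704.66 + $704.66 + $704.66 + $704.66 + $704.66 + $704.66 = $4,932.62

$4,932.62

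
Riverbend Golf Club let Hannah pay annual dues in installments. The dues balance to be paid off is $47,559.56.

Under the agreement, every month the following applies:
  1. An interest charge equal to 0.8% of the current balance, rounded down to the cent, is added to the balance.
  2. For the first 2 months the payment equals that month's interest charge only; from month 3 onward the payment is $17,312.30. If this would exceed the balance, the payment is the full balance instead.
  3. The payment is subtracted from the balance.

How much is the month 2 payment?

$380.47

# | Opening | Interest | Payment | End bal
1 | $47,559.56 | $380.47 | $380.47 | $47,559.56
2 | $47,559.56 | $380.47 | $380.47 | $47,559.56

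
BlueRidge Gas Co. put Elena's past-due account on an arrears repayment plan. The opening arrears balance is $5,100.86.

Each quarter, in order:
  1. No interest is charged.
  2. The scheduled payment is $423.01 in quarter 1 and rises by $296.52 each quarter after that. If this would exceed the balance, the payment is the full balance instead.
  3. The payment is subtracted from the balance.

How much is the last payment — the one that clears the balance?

Quarter 1: $5,100.86 − $423.01 → $4,677.85
Quarter 2: $4,677.85 − $719.53 → $3,958.32
Quarter 3: $3,958.32 − $1,016.05 → $2,942.27
Quarter 4: $2,942.27 − $1,312.57 → $1,629.70
Quarter 5: $1,629.70 − $1,609.09 → $20.61
Quarter 6: $20.61 − $20.61 → $0.00

$20.61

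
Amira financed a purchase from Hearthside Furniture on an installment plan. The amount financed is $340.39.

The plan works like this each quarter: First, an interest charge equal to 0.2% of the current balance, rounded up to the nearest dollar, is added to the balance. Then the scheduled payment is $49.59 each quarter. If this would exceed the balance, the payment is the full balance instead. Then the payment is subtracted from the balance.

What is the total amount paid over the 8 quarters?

Quarter 1: $340.39 +$1.00 interest = $341.39; pay $49.59 → $291.80
Quarter 2: $291.80 +$1.00 interest = $292.80; pay $49.59 → $243.21
Quarter 3: $243.21 +$1.00 interest = $244.21; pay $49.59 → $194.62
Quarter 4: $194.62 +$1.00 interest = $195.62; pay $49.59 → $146.03
Quarter 5: $146.03 +$1.00 interest = $147.03; pay $49.59 → $97.44
Quarter 6: $97.44 +$1.00 interest = $98.44; pay $49.59 → $48.85
Quarter 7: $48.85 +$1.00 interest = $49.85; pay $49.59 → $0.26
Quarter 8: $0.26 +$1.00 interest = $1.26; pay $1.26 → $0.00
Total paid: $348.39

$348.39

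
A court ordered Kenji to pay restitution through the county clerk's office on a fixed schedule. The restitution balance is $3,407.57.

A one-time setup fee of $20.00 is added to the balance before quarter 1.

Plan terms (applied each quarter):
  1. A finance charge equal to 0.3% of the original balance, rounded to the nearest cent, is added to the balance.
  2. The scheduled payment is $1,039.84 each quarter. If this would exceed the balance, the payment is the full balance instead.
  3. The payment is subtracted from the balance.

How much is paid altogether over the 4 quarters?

$3,468.45

Quarter 1: opening $3,427.57; interest $10.22 → $3,437.79; payment $1,039.84; balance $2,397.95
Quarter 2: opening $2,397.95; interest $10.22 → $2,408.17; payment $1,039.84; balance $1,368.33
Quarter 3: opening $1,368.33; interest $10.22 → $1,378.55; payment $1,039.84; balance $338.71
Quarter 4: opening $338.71; interest $10.22 → $348.93; payment $348.93; balance $0.00
Total paid: $3,468.45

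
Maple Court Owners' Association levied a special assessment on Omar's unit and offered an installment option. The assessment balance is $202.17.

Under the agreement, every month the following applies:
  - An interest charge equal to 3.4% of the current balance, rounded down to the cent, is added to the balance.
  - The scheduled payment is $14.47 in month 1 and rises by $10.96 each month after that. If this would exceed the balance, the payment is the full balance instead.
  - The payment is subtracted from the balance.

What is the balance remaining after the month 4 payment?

$102.92

Month 1: $202.17 +$6.87 interest = $209.04; pay $14.47 → $194.57
Month 2: $194.57 +$6.61 interest = $201.18; pay $25.43 → $175.75
Month 3: $175.75 +$5.97 interest = $181.72; pay $36.39 → $145.33
Month 4: $145.33 +$4.94 interest = $150.27; pay $47.35 → $102.92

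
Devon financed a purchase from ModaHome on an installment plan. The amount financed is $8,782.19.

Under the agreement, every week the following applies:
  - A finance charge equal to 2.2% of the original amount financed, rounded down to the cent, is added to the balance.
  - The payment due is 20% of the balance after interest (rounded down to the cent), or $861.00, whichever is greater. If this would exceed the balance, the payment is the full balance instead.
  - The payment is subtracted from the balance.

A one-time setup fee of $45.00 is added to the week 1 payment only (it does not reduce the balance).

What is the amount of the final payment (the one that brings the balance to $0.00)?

$239.86

Week 1: $8,782.19 +$193.20 interest = $8,975.39; pay $1,795.07 (+ $45.00 fee) → $7,180.32
Week 2: $7,180.32 +$193.20 interest = $7,373.52; pay $1,474.70 → $5,898.82
Week 3: $5,898.82 +$193.20 interest = $6,092.02; pay $1,218.40 → $4,873.62
Week 4: $4,873.62 +$193.20 interest = $5,066.82; pay $1,013.36 → $4,053.46
Week 5: $4,053.46 +$193.20 interest = $4,246.66; pay $861.00 → $3,385.66
Week 6: $3,385.66 +$193.20 interest = $3,578.86; pay $861.00 → $2,717.86
Week 7: $2,717.86 +$193.20 interest = $2,911.06; pay $861.00 → $2,050.06
Week 8: $2,050.06 +$193.20 interest = $2,243.26; pay $861.00 → $1,382.26
Week 9: $1,382.26 +$193.20 interest = $1,575.46; pay $861.00 → $714.46
Week 10: $714.46 +$193.20 interest = $907.66; pay $861.00 → $46.66
Week 11: $46.66 +$193.20 interest = $239.86; pay $239.86 → $0.00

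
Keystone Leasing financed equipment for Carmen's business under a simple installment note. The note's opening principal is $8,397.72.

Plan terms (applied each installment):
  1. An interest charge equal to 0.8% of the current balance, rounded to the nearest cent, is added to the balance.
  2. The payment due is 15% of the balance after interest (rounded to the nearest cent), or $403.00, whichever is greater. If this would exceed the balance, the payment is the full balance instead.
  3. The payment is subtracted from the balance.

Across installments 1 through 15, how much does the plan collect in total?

Installment 1: $8,397.72 +$67.18 interest = $8,464.90; pay $1,269.74 → $7,195.16
Installment 2: $7,195.16 +$57.56 interest = $7,252.72; pay $1,087.91 → $6,164.81
Installment 3: $6,164.81 +$49.32 interest = $6,214.13; pay $932.12 → $5,282.01
Installment 4: $5,282.01 +$42.26 interest = $5,324.27; pay $798.64 → $4,525.63
Installment 5: $4,525.63 +$36.21 interest = $4,561.84; pay $684.28 → $3,877.56
Installment 6: $3,877.56 +$31.02 interest = $3,908.58; pay $586.29 → $3,322.29
Installment 7: $3,322.29 +$26.58 interest = $3,348.87; pay $502.33 → $2,846.54
Installment 8: $2,846.54 +$22.77 interest = $2,869.31; pay $430.40 → $2,438.91
Installment 9: $2,438.91 +$19.51 interest = $2,458.42; pay $403.00 → $2,055.42
Installment 10: $2,055.42 +$16.44 interest = $2,071.86; pay $403.00 → $1,668.86
Installment 11: $1,668.86 +$13.35 interest = $1,682.21; pay $403.00 → $1,279.21
Installment 12: $1,279.21 +$10.23 interest = $1,289.44; pay $403.00 → $886.44
Installment 13: $886.44 +$7.09 interest = $893.53; pay $403.00 → $490.53
Installment 14: $490.53 +$3.92 interest = $494.45; pay $403.00 → $91.45
Installment 15: $91.45 +$0.73 interest = $92.18; pay $92.18 → $0.00
Total paid: $8,801.89

$8,801.89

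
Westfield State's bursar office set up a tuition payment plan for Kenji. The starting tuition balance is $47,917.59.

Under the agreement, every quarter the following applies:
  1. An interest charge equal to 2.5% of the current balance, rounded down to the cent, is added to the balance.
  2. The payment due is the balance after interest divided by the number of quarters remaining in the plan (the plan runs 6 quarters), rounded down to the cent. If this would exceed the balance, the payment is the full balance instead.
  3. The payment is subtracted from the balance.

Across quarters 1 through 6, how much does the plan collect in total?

Quarter 1: $47,917.59 +$1,197.93 interest = $49,115.52; pay $8,185.92 → $40,929.60
Quarter 2: $40,929.60 +$1,023.24 interest = $41,952.84; pay $8,390.56 → $33,562.28
Quarter 3: $33,562.28 +$839.05 interest = $34,401.33; pay $8,600.33 → $25,801.00
Quarter 4: $25,801.00 +$645.02 interest = $26,446.02; pay $8,815.34 → $17,630.68
Quarter 5: $17,630.68 +$440.76 interest = $18,071.44; pay $9,035.72 → $9,035.72
Quarter 6: $9,035.72 +$225.89 interest = $9,261.61; pay $9,261.61 → $0.00
Total paid: $52,289.48

$52,289.48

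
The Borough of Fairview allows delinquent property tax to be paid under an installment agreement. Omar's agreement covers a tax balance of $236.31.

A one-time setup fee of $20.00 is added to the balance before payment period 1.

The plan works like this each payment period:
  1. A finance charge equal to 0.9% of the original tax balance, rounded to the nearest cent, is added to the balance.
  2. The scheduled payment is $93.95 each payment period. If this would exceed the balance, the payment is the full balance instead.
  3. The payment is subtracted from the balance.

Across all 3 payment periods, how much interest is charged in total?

Payment period 1: $256.31 +$2.13 interest = $258.44; pay $93.95 → $164.49
Payment period 2: $164.49 +$2.13 interest = $166.62; pay $93.95 → $72.67
Payment period 3: $72.67 +$2.13 interest = $74.80; pay $74.80 → $0.00
Total interest: $2.13 + $2.13 + $2.13 = $6.39

$6.39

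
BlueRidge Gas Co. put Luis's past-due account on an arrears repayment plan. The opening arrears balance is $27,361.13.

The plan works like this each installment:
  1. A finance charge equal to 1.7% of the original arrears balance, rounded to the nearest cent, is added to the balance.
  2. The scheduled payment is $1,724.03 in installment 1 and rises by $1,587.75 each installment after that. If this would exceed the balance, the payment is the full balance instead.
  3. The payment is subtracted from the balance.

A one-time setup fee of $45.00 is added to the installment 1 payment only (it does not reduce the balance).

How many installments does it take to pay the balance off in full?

Installment 1: opening $27,361.13; interest $465.14 → $27,826.27; payment $1,724.03 (+ $45.00 fee); balance $26,102.24
Installment 2: opening $26,102.24; interest $465.14 → $26,567.38; payment $3,311.78; balance $23,255.60
Installment 3: opening $23,255.60; interest $465.14 → $23,720.74; payment $4,899.53; balance $18,821.21
Installment 4: opening $18,821.21; interest $465.14 → $19,286.35; payment $6,487.28; balance $12,799.07
Installment 5: opening $12,799.07; interest $465.14 → $13,264.21; payment $8,075.03; balance $5,189.18
Installment 6: opening $5,189.18; interest $465.14 → $5,654.32; payment $5,654.32; balance $0.00
Balance reaches $0.00 in installment 6.

6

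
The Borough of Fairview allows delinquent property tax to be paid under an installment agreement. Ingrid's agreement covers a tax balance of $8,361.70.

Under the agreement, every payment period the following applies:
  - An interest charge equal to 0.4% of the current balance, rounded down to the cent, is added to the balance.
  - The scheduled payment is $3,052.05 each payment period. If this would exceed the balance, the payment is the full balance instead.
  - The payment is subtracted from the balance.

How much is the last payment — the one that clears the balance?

Payment period 1: opening $8,361.70; interest $33.44 → $8,395.14; payment $3,052.05; balance $5,343.09
Payment period 2: opening $5,343.09; interest $21.37 → $5,364.46; payment $3,052.05; balance $2,312.41
Payment period 3: opening $2,312.41; interest $9.24 → $2,321.65; payment $2,321.65; balance $0.00

$2,321.65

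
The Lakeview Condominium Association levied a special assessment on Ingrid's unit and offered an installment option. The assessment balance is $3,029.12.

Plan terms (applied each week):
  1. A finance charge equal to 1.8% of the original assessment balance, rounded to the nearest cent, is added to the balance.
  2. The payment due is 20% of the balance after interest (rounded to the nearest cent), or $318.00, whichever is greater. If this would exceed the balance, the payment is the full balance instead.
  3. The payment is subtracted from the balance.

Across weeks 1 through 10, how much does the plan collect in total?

Week 1: opening $3,029.12; interest $54.52 → $3,083.64; payment $616.73; balance $2,466.91
Week 2: opening $2,466.91; interest $54.52 → $2,521.43; payment $504.29; balance $2,017.14
Week 3: opening $2,017.14; interest $54.52 → $2,071.66; payment $414.33; balance $1,657.33
Week 4: opening $1,657.33; interest $54.52 → $1,711.85; payment $342.37; balance $1,369.48
Week 5: opening $1,369.48; interest $54.52 → $1,424.00; payment $318.00; balance $1,106.00
Week 6: opening $1,106.00; interest $54.52 → $1,160.52; payment $318.00; balance $842.52
Week 7: opening $842.52; interest $54.52 → $897.04; payment $318.00; balance $579.04
Week 8: opening $579.04; interest $54.52 → $633.56; payment $318.00; balance $315.56
Week 9: opening $315.56; interest $54.52 → $370.08; payment $318.00; balance $52.08
Week 10: opening $52.08; interest $54.52 → $106.60; payment $106.60; balance $0.00
Total paid: $3,574.32

$3,574.32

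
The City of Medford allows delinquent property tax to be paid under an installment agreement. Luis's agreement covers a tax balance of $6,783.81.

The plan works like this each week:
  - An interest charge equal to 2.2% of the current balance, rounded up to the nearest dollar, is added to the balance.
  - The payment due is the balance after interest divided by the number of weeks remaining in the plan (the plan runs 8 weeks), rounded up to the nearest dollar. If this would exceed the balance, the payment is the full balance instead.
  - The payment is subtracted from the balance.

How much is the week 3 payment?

# | Opening | Interest | Payment | End bal
1 | $6,783.81 | $150.00 | $867.00 | $6,066.81
2 | $6,066.81 | $134.00 | $886.00 | $5,314.81
3 | $5,314.81 | $117.00 | $906.00 | $4,525.81

$906.00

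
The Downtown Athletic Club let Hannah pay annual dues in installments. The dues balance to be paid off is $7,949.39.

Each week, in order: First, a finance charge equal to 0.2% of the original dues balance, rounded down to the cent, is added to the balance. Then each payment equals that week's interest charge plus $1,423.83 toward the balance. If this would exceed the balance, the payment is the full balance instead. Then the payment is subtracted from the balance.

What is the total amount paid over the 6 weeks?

# | Opening | Interest | Payment | End bal
1 | $7,949.39 | $15.89 | $1,439.72 | $6,525.56
2 | $6,525.56 | $15.89 | $1,439.72 | $5,101.73
3 | $5,101.73 | $15.89 | $1,439.72 | $3,677.90
4 | $3,677.90 | $15.89 | $1,439.72 | $2,254.07
5 | $2,254.07 | $15.89 | $1,439.72 | $830.24
6 | $830.24 | $15.89 | $846.13 | $0.00
Total paid: $8,044.73

$8,044.73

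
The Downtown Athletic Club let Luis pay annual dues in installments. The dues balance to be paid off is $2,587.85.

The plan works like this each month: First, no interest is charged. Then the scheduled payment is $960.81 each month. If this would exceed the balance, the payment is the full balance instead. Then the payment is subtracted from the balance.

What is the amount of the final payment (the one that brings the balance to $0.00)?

$666.23

Month 1: opening $2,587.85; payment $960.81; balance $1,627.04
Month 2: opening $1,627.04; payment $960.81; balance $666.23
Month 3: opening $666.23; payment $666.23; balance $0.00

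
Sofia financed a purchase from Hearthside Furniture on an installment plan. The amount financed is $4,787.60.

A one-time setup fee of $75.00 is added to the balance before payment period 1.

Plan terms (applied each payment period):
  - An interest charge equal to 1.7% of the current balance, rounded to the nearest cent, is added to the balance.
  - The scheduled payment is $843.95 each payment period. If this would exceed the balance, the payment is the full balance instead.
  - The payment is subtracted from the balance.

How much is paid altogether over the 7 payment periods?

Payment period 1: opening $4,862.60; interest $82.66 → $4,945.26; payment $843.95; balance $4,101.31
Payment period 2: opening $4,101.31; interest $69.72 → $4,171.03; payment $843.95; balance $3,327.08
Payment period 3: opening $3,327.08; interest $56.56 → $3,383.64; payment $843.95; balance $2,539.69
Payment period 4: opening $2,539.69; interest $43.17 → $2,582.86; payment $843.95; balance $1,738.91
Payment period 5: opening $1,738.91; interest $29.56 → $1,768.47; payment $843.95; balance $924.52
Payment period 6: opening $924.52; interest $15.72 → $940.24; payment $843.95; balance $96.29
Payment period 7: opening $96.29; interest $1.64 → $97.93; payment $97.93; balance $0.00
Total paid: $5,161.63

$5,161.63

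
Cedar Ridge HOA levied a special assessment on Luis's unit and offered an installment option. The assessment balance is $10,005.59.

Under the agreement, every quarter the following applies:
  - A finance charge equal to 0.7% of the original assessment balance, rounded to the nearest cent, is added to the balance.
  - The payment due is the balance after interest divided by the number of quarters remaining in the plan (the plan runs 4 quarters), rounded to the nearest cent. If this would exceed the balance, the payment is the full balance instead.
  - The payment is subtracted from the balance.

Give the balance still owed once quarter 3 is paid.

Quarter 1: opening $10,005.59; interest $70.04 → $10,075.63; payment $2,518.91; balance $7,556.72
Quarter 2: opening $7,556.72; interest $70.04 → $7,626.76; payment $2,542.25; balance $5,084.51
Quarter 3: opening $5,084.51; interest $70.04 → $5,154.55; payment $2,577.28; balance $2,577.27

$2,577.27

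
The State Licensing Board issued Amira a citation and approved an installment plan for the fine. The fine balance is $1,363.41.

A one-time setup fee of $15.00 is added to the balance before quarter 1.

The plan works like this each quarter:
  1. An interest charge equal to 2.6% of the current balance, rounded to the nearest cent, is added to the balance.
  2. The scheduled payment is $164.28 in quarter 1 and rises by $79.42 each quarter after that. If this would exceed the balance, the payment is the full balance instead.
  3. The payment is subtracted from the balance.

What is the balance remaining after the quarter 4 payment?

$359.43

Quarter 1: $1,378.41 +$35.84 interest = $1,414.25; pay $164.28 → $1,249.97
Quarter 2: $1,249.97 +$32.50 interest = $1,282.47; pay $243.70 → $1,038.77
Quarter 3: $1,038.77 +$27.01 interest = $1,065.78; pay $323.12 → $742.66
Quarter 4: $742.66 +$19.31 interest = $761.97; pay $402.54 → $359.43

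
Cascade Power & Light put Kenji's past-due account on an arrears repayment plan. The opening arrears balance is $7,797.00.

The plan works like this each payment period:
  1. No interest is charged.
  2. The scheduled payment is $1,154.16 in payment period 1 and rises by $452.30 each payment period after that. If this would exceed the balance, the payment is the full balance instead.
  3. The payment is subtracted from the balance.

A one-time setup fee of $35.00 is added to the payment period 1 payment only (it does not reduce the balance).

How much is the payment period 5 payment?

$466.56

Payment period 1: opening $7,797.00; payment $1,154.16 (+ $35.00 fee); balance $6,642.84
Payment period 2: opening $6,642.84; payment $1,606.46; balance $5,036.38
Payment period 3: opening $5,036.38; payment $2,058.76; balance $2,977.62
Payment period 4: opening $2,977.62; payment $2,511.06; balance $466.56
Payment period 5: opening $466.56; payment $466.56; balance $0.00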